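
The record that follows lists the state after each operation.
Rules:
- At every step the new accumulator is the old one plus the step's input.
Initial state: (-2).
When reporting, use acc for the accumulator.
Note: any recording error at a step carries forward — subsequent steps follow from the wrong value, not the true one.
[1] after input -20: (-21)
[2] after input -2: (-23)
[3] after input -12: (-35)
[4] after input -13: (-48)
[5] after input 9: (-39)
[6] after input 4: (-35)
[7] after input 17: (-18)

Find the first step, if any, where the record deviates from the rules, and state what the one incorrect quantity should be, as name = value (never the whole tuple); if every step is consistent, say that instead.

Step 1: acc = -2 + -20 = -22 — not what was recorded.
That makes step 1 the first incorrect line — acc = -22 is what it should show.

step 1, acc = -22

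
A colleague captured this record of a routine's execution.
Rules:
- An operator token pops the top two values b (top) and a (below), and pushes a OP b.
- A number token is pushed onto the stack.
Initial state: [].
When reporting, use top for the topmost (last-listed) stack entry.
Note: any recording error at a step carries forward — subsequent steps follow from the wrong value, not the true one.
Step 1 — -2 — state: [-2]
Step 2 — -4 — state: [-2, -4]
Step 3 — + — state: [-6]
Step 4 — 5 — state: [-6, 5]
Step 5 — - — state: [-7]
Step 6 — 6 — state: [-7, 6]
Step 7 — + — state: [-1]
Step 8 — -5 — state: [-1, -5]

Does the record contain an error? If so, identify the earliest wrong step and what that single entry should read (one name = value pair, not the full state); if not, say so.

Step 1: push -2: top = -2 — matches.
Step 2: push -4: top = -4 — checks out.
Step 3: -2 + -4 = -6 — matches.
Step 4: push 5: top = 5 — no discrepancy.
Step 5: -6 - 5 = -11 — not what was recorded.
The audit stops at step 5: the recorded entry is wrong and should be top = -11.

step 5, top = -11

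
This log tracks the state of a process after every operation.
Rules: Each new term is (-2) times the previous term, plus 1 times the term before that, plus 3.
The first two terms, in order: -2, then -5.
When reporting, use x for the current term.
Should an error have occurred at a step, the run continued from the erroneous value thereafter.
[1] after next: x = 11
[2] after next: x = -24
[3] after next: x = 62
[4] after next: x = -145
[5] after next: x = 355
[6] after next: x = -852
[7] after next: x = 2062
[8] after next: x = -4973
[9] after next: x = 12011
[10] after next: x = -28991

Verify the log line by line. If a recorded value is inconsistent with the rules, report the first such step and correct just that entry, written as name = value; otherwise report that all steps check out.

step 1: x = -2*(-5) + (1)*(-2) + (3) = 11 -> same as recorded
step 2: x = -2*(11) + (1)*(-5) + (3) = -24 -> consistent with the log
step 3: x = -2*(-24) + (1)*(11) + (3) = 62 -> verified
step 4: x = -2*(62) + (1)*(-24) + (3) = -145 -> no discrepancy
step 5: x = -2*(-145) + (1)*(62) + (3) = 355 -> in agreement
step 6: x = -2*(355) + (1)*(-145) + (3) = -852 -> no discrepancy
step 7: x = -2*(-852) + (1)*(355) + (3) = 2062 -> consistent with the log
step 8: x = -2*(2062) + (1)*(-852) + (3) = -4973 -> same as recorded
step 9: x = -2*(-4973) + (1)*(2062) + (3) = 12011 -> consistent with the log
step 10: x = -2*(12011) + (1)*(-4973) + (3) = -28992 -> the entry is off here
Conclusion: step 10 carries the first error; the entry should be x = -28992.

step 10, x = -28992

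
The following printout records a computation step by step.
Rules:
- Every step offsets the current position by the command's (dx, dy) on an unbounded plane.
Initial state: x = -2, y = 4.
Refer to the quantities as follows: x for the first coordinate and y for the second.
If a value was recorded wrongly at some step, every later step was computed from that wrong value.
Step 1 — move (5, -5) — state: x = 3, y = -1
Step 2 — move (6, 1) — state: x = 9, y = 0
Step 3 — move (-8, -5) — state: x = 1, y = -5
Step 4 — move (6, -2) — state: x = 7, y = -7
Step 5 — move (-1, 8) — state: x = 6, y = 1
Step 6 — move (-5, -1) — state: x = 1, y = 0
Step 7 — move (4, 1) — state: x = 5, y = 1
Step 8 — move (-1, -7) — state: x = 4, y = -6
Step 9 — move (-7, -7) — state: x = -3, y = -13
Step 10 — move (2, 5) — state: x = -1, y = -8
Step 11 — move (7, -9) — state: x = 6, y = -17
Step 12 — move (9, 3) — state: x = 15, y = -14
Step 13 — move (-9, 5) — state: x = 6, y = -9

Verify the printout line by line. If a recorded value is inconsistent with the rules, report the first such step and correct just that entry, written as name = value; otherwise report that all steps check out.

Recomputing the run from the initial state:
step 1: x = 3, y = -1
step 2: x = 9, y = 0
step 3: x = 1, y = -5
step 4: x = 7, y = -7
step 5: x = 6, y = 1
step 6: x = 1, y = 0
step 7: x = 5, y = 1
step 8: x = 4, y = -6
step 9: x = -3, y = -13
step 10: x = -1, y = -8
step 11: x = 6, y = -17
step 12: x = 15, y = -14
step 13: x = 6, y = -9
This matches the printout at every step.

no error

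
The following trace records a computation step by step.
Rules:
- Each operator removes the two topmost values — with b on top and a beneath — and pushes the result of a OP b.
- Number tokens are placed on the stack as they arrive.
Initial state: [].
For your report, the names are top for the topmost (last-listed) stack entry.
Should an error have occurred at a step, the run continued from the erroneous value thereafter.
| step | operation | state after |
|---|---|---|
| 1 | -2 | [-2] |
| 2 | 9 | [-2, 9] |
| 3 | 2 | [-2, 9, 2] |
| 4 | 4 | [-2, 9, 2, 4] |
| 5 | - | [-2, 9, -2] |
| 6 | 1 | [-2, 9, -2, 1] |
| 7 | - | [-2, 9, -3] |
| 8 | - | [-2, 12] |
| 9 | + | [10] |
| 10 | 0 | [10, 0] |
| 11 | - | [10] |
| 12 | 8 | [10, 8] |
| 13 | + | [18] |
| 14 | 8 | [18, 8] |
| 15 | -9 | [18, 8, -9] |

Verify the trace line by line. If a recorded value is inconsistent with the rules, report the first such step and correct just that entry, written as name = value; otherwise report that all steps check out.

Recomputing the run from the initial state:
step 1: [-2]
step 2: [-2, 9]
step 3: [-2, 9, 2]
step 4: [-2, 9, 2, 4]
step 5: [-2, 9, -2]
step 6: [-2, 9, -2, 1]
step 7: [-2, 9, -3]
step 8: [-2, 12]
step 9: [10]
step 10: [10, 0]
step 11: [10]
step 12: [10, 8]
step 13: [18]
step 14: [18, 8]
step 15: [18, 8, -9]
This matches the trace at every step.

no error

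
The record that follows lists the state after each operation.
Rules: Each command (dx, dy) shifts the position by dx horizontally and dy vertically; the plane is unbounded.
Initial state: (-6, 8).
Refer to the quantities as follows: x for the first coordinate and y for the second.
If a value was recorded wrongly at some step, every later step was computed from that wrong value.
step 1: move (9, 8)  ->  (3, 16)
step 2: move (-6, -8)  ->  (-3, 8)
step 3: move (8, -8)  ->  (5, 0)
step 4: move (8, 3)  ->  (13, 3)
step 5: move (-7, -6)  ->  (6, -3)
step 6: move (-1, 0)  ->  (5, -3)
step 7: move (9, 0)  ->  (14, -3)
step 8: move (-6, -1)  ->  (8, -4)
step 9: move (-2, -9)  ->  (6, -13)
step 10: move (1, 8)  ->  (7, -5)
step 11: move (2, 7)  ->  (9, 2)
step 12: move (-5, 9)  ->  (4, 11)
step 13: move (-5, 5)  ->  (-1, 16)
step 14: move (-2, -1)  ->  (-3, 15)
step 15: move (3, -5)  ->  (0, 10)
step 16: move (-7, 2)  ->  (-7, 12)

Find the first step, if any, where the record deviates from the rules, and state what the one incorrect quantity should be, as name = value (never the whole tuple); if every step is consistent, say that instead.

Recomputing the run from the initial state:
step 1: x = 3, y = 16
step 2: x = -3, y = 8
step 3: x = 5, y = 0
step 4: x = 13, y = 3
step 5: x = 6, y = -3
step 6: x = 5, y = -3
step 7: x = 14, y = -3
step 8: x = 8, y = -4
step 9: x = 6, y = -13
step 10: x = 7, y = -5
step 11: x = 9, y = 2
step 12: x = 4, y = 11
step 13: x = -1, y = 16
step 14: x = -3, y = 15
step 15: x = 0, y = 10
step 16: x = -7, y = 12
This matches the record at every step.

no error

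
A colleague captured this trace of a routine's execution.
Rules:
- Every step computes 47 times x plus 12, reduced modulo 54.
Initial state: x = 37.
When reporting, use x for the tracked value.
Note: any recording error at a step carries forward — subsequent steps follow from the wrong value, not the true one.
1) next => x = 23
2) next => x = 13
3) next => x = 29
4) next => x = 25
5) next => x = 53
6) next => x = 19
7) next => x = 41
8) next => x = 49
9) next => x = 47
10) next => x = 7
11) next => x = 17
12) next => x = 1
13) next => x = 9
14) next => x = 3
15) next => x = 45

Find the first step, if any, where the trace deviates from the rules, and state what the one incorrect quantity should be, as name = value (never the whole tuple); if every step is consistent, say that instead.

step 13, x = 5

Step 1: x = (47*37 + 12) mod 54 = 23 — agrees with the trace.
Step 2: x = (47*23 + 12) mod 54 = 13 — in agreement.
Step 3: x = (47*13 + 12) mod 54 = 29 — matches.
Step 4: x = (47*29 + 12) mod 54 = 25 — agrees with the trace.
Step 5: x = (47*25 + 12) mod 54 = 53 — consistent with the trace.
Step 6: x = (47*53 + 12) mod 54 = 19 — confirmed correct.
Step 7: x = (47*19 + 12) mod 54 = 41 — exactly as logged.
Step 8: x = (47*41 + 12) mod 54 = 49 — matches.
Step 9: x = (47*49 + 12) mod 54 = 47 — checks out.
Step 10: x = (47*47 + 12) mod 54 = 7 — confirmed correct.
Step 11: x = (47*7 + 12) mod 54 = 17 — no discrepancy.
Step 12: x = (47*17 + 12) mod 54 = 1 — checks out.
Step 13: x = (47*1 + 12) mod 54 = 5 — the recorded entry deviates here.
First incorrect step: 13; the correct value is x = 5.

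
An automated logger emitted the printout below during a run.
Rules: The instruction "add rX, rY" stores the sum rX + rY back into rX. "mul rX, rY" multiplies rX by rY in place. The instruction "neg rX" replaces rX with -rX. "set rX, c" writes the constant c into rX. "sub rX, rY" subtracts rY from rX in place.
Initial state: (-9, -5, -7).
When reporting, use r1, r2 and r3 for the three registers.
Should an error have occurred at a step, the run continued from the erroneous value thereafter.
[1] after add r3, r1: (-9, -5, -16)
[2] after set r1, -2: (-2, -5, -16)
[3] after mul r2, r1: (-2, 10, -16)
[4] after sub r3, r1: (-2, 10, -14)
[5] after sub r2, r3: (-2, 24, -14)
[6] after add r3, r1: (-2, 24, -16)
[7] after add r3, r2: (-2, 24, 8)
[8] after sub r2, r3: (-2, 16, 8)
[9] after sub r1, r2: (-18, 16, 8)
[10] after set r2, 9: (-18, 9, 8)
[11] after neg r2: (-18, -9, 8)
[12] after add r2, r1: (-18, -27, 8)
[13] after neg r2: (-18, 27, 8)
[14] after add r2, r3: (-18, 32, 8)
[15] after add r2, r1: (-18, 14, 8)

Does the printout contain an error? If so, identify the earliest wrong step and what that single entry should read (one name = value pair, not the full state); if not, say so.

Recomputing the run from the initial state:
step 1: r1 = -9, r2 = -5, r3 = -16
step 2: r1 = -2, r2 = -5, r3 = -16
step 3: r1 = -2, r2 = 10, r3 = -16
step 4: r1 = -2, r2 = 10, r3 = -14
step 5: r1 = -2, r2 = 24, r3 = -14
step 6: r1 = -2, r2 = 24, r3 = -16
step 7: r1 = -2, r2 = 24, r3 = 8
step 8: r1 = -2, r2 = 16, r3 = 8
step 9: r1 = -18, r2 = 16, r3 = 8
step 10: r1 = -18, r2 = 9, r3 = 8
step 11: r1 = -18, r2 = -9, r3 = 8
step 12: r1 = -18, r2 = -27, r3 = 8
step 13: r1 = -18, r2 = 27, r3 = 8
step 14: r1 = -18, r2 = 35, r3 = 8
step 15: r1 = -18, r2 = 17, r3 = 8
The first disagreement with the printout is at step 14, where the value should be r2 = 35.

step 14, r2 = 35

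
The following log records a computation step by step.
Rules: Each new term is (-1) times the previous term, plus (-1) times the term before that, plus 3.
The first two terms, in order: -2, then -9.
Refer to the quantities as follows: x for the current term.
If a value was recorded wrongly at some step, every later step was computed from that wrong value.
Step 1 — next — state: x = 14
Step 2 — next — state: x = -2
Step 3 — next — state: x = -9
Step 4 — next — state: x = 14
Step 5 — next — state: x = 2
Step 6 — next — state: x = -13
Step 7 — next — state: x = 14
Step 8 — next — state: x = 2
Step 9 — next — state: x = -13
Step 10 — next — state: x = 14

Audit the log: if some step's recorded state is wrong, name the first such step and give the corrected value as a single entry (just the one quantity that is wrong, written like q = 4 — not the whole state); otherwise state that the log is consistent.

Recomputing the run from the initial state:
step 1: x = 14
step 2: x = -2
step 3: x = -9
step 4: x = 14
step 5: x = -2
step 6: x = -9
step 7: x = 14
step 8: x = -2
step 9: x = -9
step 10: x = 14
The first disagreement with the log is at step 5, where the value should be x = -2.

step 5, x = -2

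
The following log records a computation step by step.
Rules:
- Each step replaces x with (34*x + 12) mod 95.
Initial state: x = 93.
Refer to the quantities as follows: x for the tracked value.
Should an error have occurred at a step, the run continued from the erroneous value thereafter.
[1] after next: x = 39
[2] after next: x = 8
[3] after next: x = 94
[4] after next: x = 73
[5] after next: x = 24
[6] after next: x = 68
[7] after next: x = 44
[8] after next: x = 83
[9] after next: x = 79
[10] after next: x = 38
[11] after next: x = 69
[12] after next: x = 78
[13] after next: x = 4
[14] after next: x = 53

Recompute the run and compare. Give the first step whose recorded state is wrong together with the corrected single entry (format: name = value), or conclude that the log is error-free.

step 1: x = (34*93 + 12) mod 95 = 39 -> in agreement
step 2: x = (34*39 + 12) mod 95 = 8 -> same as recorded
step 3: x = (34*8 + 12) mod 95 = 94 -> verified
step 4: x = (34*94 + 12) mod 95 = 73 -> same as recorded
step 5: x = (34*73 + 12) mod 95 = 24 -> exactly as logged
step 6: x = (34*24 + 12) mod 95 = 68 -> matches
step 7: x = (34*68 + 12) mod 95 = 44 -> exactly as logged
step 8: x = (34*44 + 12) mod 95 = 83 -> confirmed correct
step 9: x = (34*83 + 12) mod 95 = 79 -> verified
step 10: x = (34*79 + 12) mod 95 = 38 -> confirmed correct
step 11: x = (34*38 + 12) mod 95 = 69 -> matches
step 12: x = (34*69 + 12) mod 95 = 78 -> confirmed correct
step 13: x = (34*78 + 12) mod 95 = 4 -> agrees with the log
step 14: x = (34*4 + 12) mod 95 = 53 -> consistent with the log
All steps check out; nothing to correct.

no error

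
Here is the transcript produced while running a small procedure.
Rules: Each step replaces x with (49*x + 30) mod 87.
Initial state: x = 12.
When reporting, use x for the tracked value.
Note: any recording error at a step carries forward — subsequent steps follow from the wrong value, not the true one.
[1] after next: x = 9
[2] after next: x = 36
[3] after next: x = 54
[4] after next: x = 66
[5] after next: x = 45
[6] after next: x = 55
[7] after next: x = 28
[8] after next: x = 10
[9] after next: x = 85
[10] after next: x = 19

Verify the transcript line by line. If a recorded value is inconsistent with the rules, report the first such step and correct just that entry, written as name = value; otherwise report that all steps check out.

Recomputing the run from the initial state:
step 1: x = 9
step 2: x = 36
step 3: x = 54
step 4: x = 66
step 5: x = 45
step 6: x = 60
step 7: x = 12
step 8: x = 9
step 9: x = 36
step 10: x = 54
The first disagreement with the transcript is at step 6, where the value should be x = 60.

step 6, x = 60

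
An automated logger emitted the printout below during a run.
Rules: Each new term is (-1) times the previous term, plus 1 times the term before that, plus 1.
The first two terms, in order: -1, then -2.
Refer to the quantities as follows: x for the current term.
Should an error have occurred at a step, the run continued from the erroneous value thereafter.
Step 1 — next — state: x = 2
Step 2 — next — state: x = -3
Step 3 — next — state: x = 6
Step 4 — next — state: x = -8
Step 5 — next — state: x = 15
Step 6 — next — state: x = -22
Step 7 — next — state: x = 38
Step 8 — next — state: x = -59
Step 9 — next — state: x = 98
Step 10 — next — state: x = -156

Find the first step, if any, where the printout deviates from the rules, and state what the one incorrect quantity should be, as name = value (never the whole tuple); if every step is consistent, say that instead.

no error

Step 1: x = -1*(-2) + (1)*(-1) + (1) = 2 — exactly as logged.
Step 2: x = -1*(2) + (1)*(-2) + (1) = -3 — verified.
Step 3: x = -1*(-3) + (1)*(2) + (1) = 6 — in agreement.
Step 4: x = -1*(6) + (1)*(-3) + (1) = -8 — checks out.
Step 5: x = -1*(-8) + (1)*(6) + (1) = 15 — confirmed correct.
Step 6: x = -1*(15) + (1)*(-8) + (1) = -22 — in agreement.
Step 7: x = -1*(-22) + (1)*(15) + (1) = 38 — confirmed correct.
Step 8: x = -1*(38) + (1)*(-22) + (1) = -59 — consistent with the printout.
Step 9: x = -1*(-59) + (1)*(38) + (1) = 98 — confirmed correct.
Step 10: x = -1*(98) + (1)*(-59) + (1) = -156 — checks out.
No step deviates from the rules.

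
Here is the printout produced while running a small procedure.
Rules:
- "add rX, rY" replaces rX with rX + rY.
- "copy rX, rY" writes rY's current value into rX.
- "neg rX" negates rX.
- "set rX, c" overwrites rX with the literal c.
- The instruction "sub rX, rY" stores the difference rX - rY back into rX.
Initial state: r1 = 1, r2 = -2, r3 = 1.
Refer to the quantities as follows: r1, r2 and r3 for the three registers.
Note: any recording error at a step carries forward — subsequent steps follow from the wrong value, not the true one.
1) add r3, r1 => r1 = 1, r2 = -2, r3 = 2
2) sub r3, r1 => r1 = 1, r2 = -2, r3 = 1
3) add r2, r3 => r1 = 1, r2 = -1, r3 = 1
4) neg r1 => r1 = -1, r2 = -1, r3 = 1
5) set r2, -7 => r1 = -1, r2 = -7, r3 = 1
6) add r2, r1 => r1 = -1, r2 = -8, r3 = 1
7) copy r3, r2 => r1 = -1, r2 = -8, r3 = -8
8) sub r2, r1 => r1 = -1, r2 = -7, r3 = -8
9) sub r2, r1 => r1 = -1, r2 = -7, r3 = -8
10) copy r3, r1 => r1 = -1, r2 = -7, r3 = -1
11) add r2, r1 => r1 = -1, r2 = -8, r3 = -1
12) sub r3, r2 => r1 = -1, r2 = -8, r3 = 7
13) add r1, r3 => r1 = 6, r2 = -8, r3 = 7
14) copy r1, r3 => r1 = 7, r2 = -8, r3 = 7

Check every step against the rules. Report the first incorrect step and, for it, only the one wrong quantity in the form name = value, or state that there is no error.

step 9, r2 = -6

Recomputing the run from the initial state:
step 1: r1 = 1, r2 = -2, r3 = 2
step 2: r1 = 1, r2 = -2, r3 = 1
step 3: r1 = 1, r2 = -1, r3 = 1
step 4: r1 = -1, r2 = -1, r3 = 1
step 5: r1 = -1, r2 = -7, r3 = 1
step 6: r1 = -1, r2 = -8, r3 = 1
step 7: r1 = -1, r2 = -8, r3 = -8
step 8: r1 = -1, r2 = -7, r3 = -8
step 9: r1 = -1, r2 = -6, r3 = -8
step 10: r1 = -1, r2 = -6, r3 = -1
step 11: r1 = -1, r2 = -7, r3 = -1
step 12: r1 = -1, r2 = -7, r3 = 6
step 13: r1 = 5, r2 = -7, r3 = 6
step 14: r1 = 6, r2 = -7, r3 = 6
The first disagreement with the printout is at step 9, where the value should be r2 = -6.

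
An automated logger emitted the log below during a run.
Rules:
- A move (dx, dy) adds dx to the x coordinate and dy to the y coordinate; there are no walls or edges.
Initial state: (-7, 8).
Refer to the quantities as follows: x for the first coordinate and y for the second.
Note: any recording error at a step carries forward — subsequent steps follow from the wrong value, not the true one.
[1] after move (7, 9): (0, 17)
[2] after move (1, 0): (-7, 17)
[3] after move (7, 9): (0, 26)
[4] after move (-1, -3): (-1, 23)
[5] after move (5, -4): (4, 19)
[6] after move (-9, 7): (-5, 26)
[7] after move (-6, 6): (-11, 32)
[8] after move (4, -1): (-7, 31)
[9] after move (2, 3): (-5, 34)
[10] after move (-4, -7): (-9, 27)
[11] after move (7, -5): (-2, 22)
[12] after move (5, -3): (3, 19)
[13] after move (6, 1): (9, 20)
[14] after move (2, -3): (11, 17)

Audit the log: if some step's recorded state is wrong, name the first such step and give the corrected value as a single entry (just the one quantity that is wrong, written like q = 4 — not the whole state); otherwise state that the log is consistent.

1. x = -7 + (7) = 0, y = 8 + (9) = 17 (checks out)
2. x = 0 + (1) = 1, y = 17 + (0) = 17 (the log disagrees here)
Step 2 is the first one off; corrected, x = 1.

step 2, x = 1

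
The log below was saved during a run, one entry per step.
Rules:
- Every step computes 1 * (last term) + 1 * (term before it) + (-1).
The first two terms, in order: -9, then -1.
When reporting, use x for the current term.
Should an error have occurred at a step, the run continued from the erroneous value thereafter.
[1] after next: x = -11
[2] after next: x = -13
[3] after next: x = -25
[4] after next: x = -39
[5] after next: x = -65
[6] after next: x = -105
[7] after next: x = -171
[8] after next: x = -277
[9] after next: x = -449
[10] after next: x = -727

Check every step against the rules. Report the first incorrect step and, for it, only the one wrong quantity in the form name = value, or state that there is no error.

no error

step 1: x = 1*(-1) + (1)*(-9) + (-1) = -11 -> consistent with the log
step 2: x = 1*(-11) + (1)*(-1) + (-1) = -13 -> in agreement
step 3: x = 1*(-13) + (1)*(-11) + (-1) = -25 -> verified
step 4: x = 1*(-25) + (1)*(-13) + (-1) = -39 -> matches
step 5: x = 1*(-39) + (1)*(-25) + (-1) = -65 -> no discrepancy
step 6: x = 1*(-65) + (1)*(-39) + (-1) = -105 -> same as recorded
step 7: x = 1*(-105) + (1)*(-65) + (-1) = -171 -> in agreement
step 8: x = 1*(-171) + (1)*(-105) + (-1) = -277 -> confirmed correct
step 9: x = 1*(-277) + (1)*(-171) + (-1) = -449 -> checks out
step 10: x = 1*(-449) + (1)*(-277) + (-1) = -727 -> no discrepancy
All steps check out; nothing to correct.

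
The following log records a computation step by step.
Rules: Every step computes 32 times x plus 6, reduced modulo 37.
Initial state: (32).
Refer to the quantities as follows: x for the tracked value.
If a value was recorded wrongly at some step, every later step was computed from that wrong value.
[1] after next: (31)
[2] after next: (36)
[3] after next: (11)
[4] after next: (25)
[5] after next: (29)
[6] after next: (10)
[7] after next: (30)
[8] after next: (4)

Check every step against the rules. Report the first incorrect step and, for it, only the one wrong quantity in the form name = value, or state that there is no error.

Recomputing the run from the initial state:
step 1: x = 31
step 2: x = 36
step 3: x = 11
step 4: x = 25
step 5: x = 29
step 6: x = 9
step 7: x = 35
step 8: x = 16
The first disagreement with the log is at step 6, where the value should be x = 9.

step 6, x = 9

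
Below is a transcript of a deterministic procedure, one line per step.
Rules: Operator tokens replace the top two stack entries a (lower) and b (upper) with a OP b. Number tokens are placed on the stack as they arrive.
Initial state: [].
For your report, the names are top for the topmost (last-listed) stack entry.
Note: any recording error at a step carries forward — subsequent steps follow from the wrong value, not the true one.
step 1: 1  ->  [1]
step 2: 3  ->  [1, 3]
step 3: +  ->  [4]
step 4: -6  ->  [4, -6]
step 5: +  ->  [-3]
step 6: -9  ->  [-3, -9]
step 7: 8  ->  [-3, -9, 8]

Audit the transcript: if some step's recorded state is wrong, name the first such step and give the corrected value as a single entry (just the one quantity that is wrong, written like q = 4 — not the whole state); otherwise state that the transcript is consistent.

Step 1: push 1: top = 1 — consistent with the transcript.
Step 2: push 3: top = 3 — no discrepancy.
Step 3: 1 + 3 = 4 — agrees with the transcript.
Step 4: push -6: top = -6 — confirmed correct.
Step 5: 4 + -6 = -2 — not what was recorded.
First deviation found at step 5; the corrected entry is top = -2.

step 5, top = -2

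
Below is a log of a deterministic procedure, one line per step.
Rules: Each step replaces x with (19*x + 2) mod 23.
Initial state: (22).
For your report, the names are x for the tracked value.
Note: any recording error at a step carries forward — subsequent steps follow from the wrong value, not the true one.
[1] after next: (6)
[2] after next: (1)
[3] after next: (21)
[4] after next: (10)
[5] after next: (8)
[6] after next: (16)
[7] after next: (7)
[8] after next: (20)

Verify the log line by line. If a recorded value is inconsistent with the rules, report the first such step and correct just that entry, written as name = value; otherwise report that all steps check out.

no error

Step 1: x = (19*22 + 2) mod 23 = 6 — agrees with the log.
Step 2: x = (19*6 + 2) mod 23 = 1 — exactly as logged.
Step 3: x = (19*1 + 2) mod 23 = 21 — confirmed correct.
Step 4: x = (19*21 + 2) mod 23 = 10 — verified.
Step 5: x = (19*10 + 2) mod 23 = 8 — no discrepancy.
Step 6: x = (19*8 + 2) mod 23 = 16 — confirmed correct.
Step 7: x = (19*16 + 2) mod 23 = 7 — agrees with the log.
Step 8: x = (19*7 + 2) mod 23 = 20 — no discrepancy.
No step deviates from the rules.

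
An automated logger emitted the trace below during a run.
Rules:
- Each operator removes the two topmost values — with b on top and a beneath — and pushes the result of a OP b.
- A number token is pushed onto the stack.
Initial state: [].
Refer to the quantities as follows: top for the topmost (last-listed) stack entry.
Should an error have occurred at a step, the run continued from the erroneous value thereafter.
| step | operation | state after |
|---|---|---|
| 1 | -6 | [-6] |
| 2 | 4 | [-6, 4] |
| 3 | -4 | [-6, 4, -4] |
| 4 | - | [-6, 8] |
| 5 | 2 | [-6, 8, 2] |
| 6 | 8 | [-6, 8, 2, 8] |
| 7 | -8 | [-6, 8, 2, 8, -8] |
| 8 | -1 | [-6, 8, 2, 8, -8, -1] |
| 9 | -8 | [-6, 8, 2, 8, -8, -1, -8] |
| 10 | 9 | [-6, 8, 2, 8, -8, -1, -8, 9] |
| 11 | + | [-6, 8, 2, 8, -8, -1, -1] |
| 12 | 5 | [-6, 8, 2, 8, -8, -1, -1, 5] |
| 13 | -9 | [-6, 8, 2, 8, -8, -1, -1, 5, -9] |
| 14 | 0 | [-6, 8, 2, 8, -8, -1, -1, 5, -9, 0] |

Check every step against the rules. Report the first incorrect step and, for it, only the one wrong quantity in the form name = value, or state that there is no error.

step 11, top = 1

step 1: push -6: top = -6 -> exactly as logged
step 2: push 4: top = 4 -> same as recorded
step 3: push -4: top = -4 -> checks out
step 4: 4 - -4 = 8 -> consistent with the trace
step 5: push 2: top = 2 -> checks out
step 6: push 8: top = 8 -> matches
step 7: push -8: top = -8 -> in agreement
step 8: push -1: top = -1 -> confirmed correct
step 9: push -8: top = -8 -> confirmed correct
step 10: push 9: top = 9 -> agrees with the trace
step 11: -8 + 9 = 1 -> the trace has a different value
Conclusion: step 11 carries the first error; the entry should be top = 1.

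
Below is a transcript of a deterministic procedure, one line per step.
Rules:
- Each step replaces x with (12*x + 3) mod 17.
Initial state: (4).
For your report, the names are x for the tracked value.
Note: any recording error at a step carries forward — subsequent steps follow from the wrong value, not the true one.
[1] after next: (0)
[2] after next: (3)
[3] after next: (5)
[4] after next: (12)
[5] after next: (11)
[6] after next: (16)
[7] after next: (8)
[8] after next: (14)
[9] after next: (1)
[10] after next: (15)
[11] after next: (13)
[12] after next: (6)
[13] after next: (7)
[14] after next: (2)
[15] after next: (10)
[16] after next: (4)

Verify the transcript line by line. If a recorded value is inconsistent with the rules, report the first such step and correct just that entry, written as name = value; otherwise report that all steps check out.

1. x = (12*4 + 3) mod 17 = 0 (no discrepancy)
2. x = (12*0 + 3) mod 17 = 3 (agrees with the transcript)
3. x = (12*3 + 3) mod 17 = 5 (matches)
4. x = (12*5 + 3) mod 17 = 12 (agrees with the transcript)
5. x = (12*12 + 3) mod 17 = 11 (agrees with the transcript)
6. x = (12*11 + 3) mod 17 = 16 (in agreement)
7. x = (12*16 + 3) mod 17 = 8 (in agreement)
8. x = (12*8 + 3) mod 17 = 14 (consistent with the transcript)
9. x = (12*14 + 3) mod 17 = 1 (verified)
10. x = (12*1 + 3) mod 17 = 15 (matches)
11. x = (12*15 + 3) mod 17 = 13 (confirmed correct)
12. x = (12*13 + 3) mod 17 = 6 (consistent with the transcript)
13. x = (12*6 + 3) mod 17 = 7 (checks out)
14. x = (12*7 + 3) mod 17 = 2 (agrees with the transcript)
15. x = (12*2 + 3) mod 17 = 10 (in agreement)
16. x = (12*10 + 3) mod 17 = 4 (checks out)
All steps check out; nothing to correct.

no error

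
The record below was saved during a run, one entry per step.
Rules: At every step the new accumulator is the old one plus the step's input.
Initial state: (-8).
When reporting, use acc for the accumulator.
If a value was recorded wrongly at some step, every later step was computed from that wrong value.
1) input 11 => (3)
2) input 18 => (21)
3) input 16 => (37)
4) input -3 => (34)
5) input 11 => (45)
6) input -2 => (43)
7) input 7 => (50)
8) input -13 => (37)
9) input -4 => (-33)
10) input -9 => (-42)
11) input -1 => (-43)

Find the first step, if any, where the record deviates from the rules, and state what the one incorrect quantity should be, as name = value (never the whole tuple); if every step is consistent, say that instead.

Recomputing the run from the initial state:
step 1: acc = 3
step 2: acc = 21
step 3: acc = 37
step 4: acc = 34
step 5: acc = 45
step 6: acc = 43
step 7: acc = 50
step 8: acc = 37
step 9: acc = 33
step 10: acc = 24
step 11: acc = 23
The first disagreement with the record is at step 9, where the value should be acc = 33.

step 9, acc = 33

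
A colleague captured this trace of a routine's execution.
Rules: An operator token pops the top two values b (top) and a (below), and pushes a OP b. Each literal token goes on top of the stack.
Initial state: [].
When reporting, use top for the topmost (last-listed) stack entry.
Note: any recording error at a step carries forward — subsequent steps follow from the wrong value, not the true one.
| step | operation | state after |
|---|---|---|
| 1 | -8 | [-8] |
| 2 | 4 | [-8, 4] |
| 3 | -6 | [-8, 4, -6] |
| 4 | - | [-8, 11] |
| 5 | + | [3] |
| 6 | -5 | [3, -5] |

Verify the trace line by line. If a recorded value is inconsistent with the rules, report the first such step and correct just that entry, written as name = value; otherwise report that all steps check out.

step 4, top = 10

1. push -8: top = -8 (agrees with the trace)
2. push 4: top = 4 (exactly as logged)
3. push -6: top = -6 (in agreement)
4. 4 - -6 = 10 (first mismatch against the trace)
So the first discrepancy is step 4, where the right value is top = 10.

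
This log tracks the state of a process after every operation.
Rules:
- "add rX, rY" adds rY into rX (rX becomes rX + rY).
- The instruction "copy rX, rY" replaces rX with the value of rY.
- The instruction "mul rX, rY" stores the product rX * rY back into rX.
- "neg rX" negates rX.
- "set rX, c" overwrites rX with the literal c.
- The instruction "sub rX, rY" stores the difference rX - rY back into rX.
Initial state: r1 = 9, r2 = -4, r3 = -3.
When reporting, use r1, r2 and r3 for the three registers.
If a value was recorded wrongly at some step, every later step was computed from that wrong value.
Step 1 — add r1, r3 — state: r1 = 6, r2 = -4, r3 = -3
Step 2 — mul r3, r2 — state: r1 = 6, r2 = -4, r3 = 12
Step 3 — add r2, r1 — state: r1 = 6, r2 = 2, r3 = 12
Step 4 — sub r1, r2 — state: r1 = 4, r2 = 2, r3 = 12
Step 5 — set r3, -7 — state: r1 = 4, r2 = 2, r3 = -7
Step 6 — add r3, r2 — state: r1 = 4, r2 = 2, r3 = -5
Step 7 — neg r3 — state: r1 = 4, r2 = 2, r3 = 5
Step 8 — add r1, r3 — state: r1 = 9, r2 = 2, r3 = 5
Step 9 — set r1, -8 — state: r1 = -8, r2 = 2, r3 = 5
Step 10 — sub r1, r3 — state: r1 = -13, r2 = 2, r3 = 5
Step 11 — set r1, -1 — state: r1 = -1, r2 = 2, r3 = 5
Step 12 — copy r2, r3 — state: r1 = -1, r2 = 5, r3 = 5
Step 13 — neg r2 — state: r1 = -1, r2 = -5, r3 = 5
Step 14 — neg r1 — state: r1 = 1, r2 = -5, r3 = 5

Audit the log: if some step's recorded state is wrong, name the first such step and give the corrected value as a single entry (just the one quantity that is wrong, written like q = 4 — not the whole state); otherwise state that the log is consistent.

step 1: r1 = 9 + -3 = 6 -> checks out
step 2: r3 = -3 * -4 = 12 -> matches
step 3: r2 = -4 + 6 = 2 -> matches
step 4: r1 = 6 - 2 = 4 -> no discrepancy
step 5: r3 = -7 -> agrees with the log
step 6: r3 = -7 + 2 = -5 -> in agreement
step 7: r3 = -(-5) = 5 -> confirmed correct
step 8: r1 = 4 + 5 = 9 -> exactly as logged
step 9: r1 = -8 -> consistent with the log
step 10: r1 = -8 - 5 = -13 -> verified
step 11: r1 = -1 -> agrees with the log
step 12: r2 = 5 -> exactly as logged
step 13: r2 = -(5) = -5 -> checks out
step 14: r1 = -(-1) = 1 -> checks out
The whole run recomputes cleanly — no discrepancies.

no error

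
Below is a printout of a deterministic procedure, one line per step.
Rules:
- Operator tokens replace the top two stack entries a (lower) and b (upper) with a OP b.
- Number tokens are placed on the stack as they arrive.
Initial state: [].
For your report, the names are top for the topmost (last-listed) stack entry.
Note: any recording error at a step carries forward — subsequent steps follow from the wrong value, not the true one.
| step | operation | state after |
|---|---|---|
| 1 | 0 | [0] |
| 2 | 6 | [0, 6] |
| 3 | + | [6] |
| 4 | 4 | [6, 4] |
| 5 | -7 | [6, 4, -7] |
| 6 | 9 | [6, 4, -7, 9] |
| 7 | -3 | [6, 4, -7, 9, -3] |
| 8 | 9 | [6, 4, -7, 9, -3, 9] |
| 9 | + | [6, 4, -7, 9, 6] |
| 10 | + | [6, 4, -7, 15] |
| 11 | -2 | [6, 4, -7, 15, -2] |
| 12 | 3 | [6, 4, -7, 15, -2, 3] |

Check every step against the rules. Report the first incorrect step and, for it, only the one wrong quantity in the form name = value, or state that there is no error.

step 1: push 0: top = 0 -> consistent with the printout
step 2: push 6: top = 6 -> no discrepancy
step 3: 0 + 6 = 6 -> matches
step 4: push 4: top = 4 -> checks out
step 5: push -7: top = -7 -> agrees with the printout
step 6: push 9: top = 9 -> consistent with the printout
step 7: push -3: top = -3 -> same as recorded
step 8: push 9: top = 9 -> checks out
step 9: -3 + 9 = 6 -> confirmed correct
step 10: 9 + 6 = 15 -> agrees with the printout
step 11: push -2: top = -2 -> no discrepancy
step 12: push 3: top = 3 -> in agreement
Each recorded entry agrees with the recomputation.

no error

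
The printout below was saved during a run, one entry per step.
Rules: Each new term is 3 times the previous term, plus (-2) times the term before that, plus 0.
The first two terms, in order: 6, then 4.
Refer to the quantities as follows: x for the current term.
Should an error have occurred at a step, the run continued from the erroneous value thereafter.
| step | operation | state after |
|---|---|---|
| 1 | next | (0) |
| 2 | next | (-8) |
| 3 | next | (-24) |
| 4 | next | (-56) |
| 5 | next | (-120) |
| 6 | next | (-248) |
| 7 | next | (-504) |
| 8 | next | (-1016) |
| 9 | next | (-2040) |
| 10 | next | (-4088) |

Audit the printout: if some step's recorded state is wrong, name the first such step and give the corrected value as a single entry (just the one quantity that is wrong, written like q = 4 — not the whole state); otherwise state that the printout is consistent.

no error

Recomputing the run from the initial state:
step 1: x = 0
step 2: x = -8
step 3: x = -24
step 4: x = -56
step 5: x = -120
step 6: x = -248
step 7: x = -504
step 8: x = -1016
step 9: x = -2040
step 10: x = -4088
This matches the printout at every step.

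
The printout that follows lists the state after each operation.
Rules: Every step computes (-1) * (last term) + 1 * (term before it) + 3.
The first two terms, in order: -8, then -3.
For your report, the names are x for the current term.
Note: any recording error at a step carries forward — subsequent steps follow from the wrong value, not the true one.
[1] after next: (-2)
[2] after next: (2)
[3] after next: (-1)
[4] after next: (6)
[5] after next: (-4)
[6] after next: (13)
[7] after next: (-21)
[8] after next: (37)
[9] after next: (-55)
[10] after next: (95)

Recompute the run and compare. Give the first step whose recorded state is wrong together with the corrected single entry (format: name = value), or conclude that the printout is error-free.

Step 1: x = -1*(-3) + (1)*(-8) + (3) = -2 — in agreement.
Step 2: x = -1*(-2) + (1)*(-3) + (3) = 2 — verified.
Step 3: x = -1*(2) + (1)*(-2) + (3) = -1 — exactly as logged.
Step 4: x = -1*(-1) + (1)*(2) + (3) = 6 — verified.
Step 5: x = -1*(6) + (1)*(-1) + (3) = -4 — confirmed correct.
Step 6: x = -1*(-4) + (1)*(6) + (3) = 13 — same as recorded.
Step 7: x = -1*(13) + (1)*(-4) + (3) = -14 — a discrepancy with the printout.
Step 7 is the first one off; corrected, x = -14.

step 7, x = -14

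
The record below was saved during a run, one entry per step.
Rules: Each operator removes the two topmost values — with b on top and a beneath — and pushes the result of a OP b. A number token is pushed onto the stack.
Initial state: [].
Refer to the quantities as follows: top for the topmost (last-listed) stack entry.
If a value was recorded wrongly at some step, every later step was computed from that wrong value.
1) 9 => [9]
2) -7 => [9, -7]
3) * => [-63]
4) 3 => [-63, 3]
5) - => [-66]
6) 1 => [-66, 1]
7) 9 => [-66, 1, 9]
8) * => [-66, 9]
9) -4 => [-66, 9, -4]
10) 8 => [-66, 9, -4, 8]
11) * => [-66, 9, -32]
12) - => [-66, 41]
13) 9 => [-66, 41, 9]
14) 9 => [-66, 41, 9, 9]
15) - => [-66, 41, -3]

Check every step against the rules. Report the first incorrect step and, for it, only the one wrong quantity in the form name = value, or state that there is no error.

step 15, top = 0

step 1: push 9: top = 9 -> verified
step 2: push -7: top = -7 -> in agreement
step 3: 9 * -7 = -63 -> no discrepancy
step 4: push 3: top = 3 -> same as recorded
step 5: -63 - 3 = -66 -> checks out
step 6: push 1: top = 1 -> agrees with the record
step 7: push 9: top = 9 -> matches
step 8: 1 * 9 = 9 -> confirmed correct
step 9: push -4: top = -4 -> agrees with the record
step 10: push 8: top = 8 -> in agreement
step 11: -4 * 8 = -32 -> matches
step 12: 9 - -32 = 41 -> consistent with the record
step 13: push 9: top = 9 -> in agreement
step 14: push 9: top = 9 -> same as recorded
step 15: 9 - 9 = 0 -> the recorded entry deviates here
First deviation found at step 15; the corrected entry is top = 0.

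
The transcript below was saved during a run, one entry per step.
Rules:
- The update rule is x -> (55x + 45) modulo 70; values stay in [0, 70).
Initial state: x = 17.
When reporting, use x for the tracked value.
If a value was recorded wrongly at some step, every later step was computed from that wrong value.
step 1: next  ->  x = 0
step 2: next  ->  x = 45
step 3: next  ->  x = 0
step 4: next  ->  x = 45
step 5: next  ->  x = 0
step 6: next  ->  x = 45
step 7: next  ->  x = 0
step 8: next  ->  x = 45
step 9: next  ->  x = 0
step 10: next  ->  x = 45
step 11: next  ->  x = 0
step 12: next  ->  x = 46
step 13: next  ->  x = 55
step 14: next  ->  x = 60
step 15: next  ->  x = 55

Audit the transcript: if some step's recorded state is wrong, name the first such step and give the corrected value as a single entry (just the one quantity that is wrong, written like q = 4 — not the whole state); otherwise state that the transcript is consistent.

step 12, x = 45

Recomputing the run from the initial state:
step 1: x = 0
step 2: x = 45
step 3: x = 0
step 4: x = 45
step 5: x = 0
step 6: x = 45
step 7: x = 0
step 8: x = 45
step 9: x = 0
step 10: x = 45
step 11: x = 0
step 12: x = 45
step 13: x = 0
step 14: x = 45
step 15: x = 0
The first disagreement with the transcript is at step 12, where the value should be x = 45.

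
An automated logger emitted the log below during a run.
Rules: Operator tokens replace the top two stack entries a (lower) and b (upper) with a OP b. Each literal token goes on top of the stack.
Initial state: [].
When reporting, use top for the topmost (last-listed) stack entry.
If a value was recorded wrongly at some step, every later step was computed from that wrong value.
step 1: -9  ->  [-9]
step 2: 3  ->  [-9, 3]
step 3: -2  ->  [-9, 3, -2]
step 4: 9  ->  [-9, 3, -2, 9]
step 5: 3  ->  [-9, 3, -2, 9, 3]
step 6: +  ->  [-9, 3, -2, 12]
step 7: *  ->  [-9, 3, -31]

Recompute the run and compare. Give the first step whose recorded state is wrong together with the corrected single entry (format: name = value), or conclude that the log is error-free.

step 7, top = -24

Step 1: push -9: top = -9 — same as recorded.
Step 2: push 3: top = 3 — same as recorded.
Step 3: push -2: top = -2 — agrees with the log.
Step 4: push 9: top = 9 — agrees with the log.
Step 5: push 3: top = 3 — confirmed correct.
Step 6: 9 + 3 = 12 — exactly as logged.
Step 7: -2 * 12 = -24 — the recorded entry deviates here.
That makes step 7 the first incorrect line — top = -24 is what it should show.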